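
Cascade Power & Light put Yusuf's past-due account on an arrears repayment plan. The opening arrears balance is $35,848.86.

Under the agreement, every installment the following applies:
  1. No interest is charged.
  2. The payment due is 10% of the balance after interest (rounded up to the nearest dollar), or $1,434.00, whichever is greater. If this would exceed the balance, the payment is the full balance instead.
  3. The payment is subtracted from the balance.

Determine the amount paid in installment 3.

# | Opening | Payment | End bal
1 | $35,848.86 | $3,585.00 | $32,263.86
2 | $32,263.86 | $3,227.00 | $29,036.86
3 | $29,036.86 | $2,904.00 | $26,132.86

$2,904.00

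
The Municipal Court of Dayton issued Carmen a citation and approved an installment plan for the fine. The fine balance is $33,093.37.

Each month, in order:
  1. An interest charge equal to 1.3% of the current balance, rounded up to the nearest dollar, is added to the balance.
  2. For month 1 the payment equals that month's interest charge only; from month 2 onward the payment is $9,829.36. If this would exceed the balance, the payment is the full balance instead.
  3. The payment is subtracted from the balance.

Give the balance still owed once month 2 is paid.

$23,695.01

Month 1: $33,093.37 +$431.00 interest = $33,524.37; pay $431.00 → $33,093.37
Month 2: $33,093.37 +$431.00 interest = $33,524.37; pay $9,829.36 → $23,695.01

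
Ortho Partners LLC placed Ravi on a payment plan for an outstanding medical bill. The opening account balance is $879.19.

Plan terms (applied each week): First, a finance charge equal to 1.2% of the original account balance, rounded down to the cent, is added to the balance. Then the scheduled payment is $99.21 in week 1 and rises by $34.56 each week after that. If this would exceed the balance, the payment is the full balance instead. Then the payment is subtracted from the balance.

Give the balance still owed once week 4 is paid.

$317.19

# | Opening | Interest | Payment | End bal
1 | $879.19 | $10.55 | $99.21 | $790.53
2 | $790.53 | $10.55 | $133.77 | $667.31
3 | $667.31 | $10.55 | $168.33 | $509.53
4 | $509.53 | $10.55 | $202.89 | $317.19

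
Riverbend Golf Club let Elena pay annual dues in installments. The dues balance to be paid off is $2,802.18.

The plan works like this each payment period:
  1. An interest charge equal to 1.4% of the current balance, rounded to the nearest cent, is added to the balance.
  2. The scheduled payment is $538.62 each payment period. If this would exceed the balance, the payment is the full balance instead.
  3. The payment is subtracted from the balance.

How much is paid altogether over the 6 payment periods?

Payment period 1: opening $2,802.18; interest $39.23 → $2,841.41; payment $538.62; balance $2,302.79
Payment period 2: opening $2,302.79; interest $32.24 → $2,335.03; payment $538.62; balance $1,796.41
Payment period 3: opening $1,796.41; interest $25.15 → $1,821.56; payment $538.62; balance $1,282.94
Payment period 4: opening $1,282.94; interest $17.96 → $1,300.90; payment $538.62; balance $762.28
Payment period 5: opening $762.28; interest $10.67 → $772.95; payment $538.62; balance $234.33
Payment period 6: opening $234.33; interest $3.28 → $237.61; payment $237.61; balance $0.00
Total paid: $2,930.71

$2,930.71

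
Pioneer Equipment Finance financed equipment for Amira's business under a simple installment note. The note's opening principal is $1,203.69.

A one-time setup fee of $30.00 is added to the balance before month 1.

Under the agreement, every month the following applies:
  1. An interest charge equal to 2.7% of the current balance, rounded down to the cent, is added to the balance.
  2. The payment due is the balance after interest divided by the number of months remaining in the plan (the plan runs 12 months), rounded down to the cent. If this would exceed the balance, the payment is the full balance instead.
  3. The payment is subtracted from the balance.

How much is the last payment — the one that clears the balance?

Month 1: $1,233.69 +$33.30 interest = $1,266.99; pay $105.58 → $1,161.41
Month 2: $1,161.41 +$31.35 interest = $1,192.76; pay $108.43 → $1,084.33
Month 3: $1,084.33 +$29.27 interest = $1,113.60; pay $111.36 → $1,002.24
Month 4: $1,002.24 +$27.06 interest = $1,029.30; pay $114.36 → $914.94
Month 5: $914.94 +$24.70 interest = $939.64; pay $117.45 → $822.19
Month 6: $822.19 +$22.19 interest = $844.38; pay $120.62 → $723.76
Month 7: $723.76 +$19.54 interest = $743.30; pay $123.88 → $619.42
Month 8: $619.42 +$16.72 interest = $636.14; pay $127.22 → $508.92
Month 9: $508.92 +$13.74 interest = $522.66; pay $130.66 → $392.00
Month 10: $392.00 +$10.58 interest = $402.58; pay $134.19 → $268.39
Month 11: $268.39 +$7.24 interest = $275.63; pay $137.81 → $137.82
Month 12: $137.82 +$3.72 interest = $141.54; pay $141.54 → $0.00

$141.54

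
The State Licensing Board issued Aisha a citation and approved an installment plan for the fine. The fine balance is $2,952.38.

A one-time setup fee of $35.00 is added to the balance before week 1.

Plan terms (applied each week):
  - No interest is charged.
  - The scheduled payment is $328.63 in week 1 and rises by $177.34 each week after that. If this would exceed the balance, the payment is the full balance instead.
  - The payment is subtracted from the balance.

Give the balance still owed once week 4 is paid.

$608.82

Week 1: opening $2,987.38; payment $328.63; balance $2,658.75
Week 2: opening $2,658.75; payment $505.97; balance $2,152.78
Week 3: opening $2,152.78; payment $683.31; balance $1,469.47
Week 4: opening $1,469.47; payment $860.65; balance $608.82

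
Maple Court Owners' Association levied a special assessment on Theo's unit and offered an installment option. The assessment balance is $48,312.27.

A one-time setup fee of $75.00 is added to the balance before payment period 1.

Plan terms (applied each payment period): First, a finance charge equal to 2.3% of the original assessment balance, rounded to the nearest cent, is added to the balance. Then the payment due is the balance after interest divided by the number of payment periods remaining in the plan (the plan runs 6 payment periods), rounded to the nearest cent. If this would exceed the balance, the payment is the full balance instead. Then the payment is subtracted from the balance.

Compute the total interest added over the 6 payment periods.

$6,667.08

# | Opening | Interest | Payment | End bal
1 | $48,387.27 | $1,111.18 | $8,249.74 | $41,248.71
2 | $41,248.71 | $1,111.18 | $8,471.98 | $33,887.91
3 | $33,887.91 | $1,111.18 | $8,749.77 | $26,249.32
4 | $26,249.32 | $1,111.18 | $9,120.17 | $18,240.33
5 | $18,240.33 | $1,111.18 | $9,675.76 | $9,675.75
6 | $9,675.75 | $1,111.18 | $10,786.93 | $0.00
Total interest: $1,111.18 + $1,111.18 + $1,111.18 + $1,111.18 + $1,111.18 + $1,111.18 = $6,667.08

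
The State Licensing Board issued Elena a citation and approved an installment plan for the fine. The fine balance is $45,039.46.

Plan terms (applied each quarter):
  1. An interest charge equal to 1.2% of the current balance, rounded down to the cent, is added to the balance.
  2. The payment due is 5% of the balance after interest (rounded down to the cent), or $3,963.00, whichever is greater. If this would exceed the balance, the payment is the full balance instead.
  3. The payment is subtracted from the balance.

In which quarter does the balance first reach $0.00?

Quarter 1: opening $45,039.46; interest $540.47 → $45,579.93; payment $3,963.00; balance $41,616.93
Quarter 2: opening $41,616.93; interest $499.40 → $42,116.33; payment $3,963.00; balance $38,153.33
Quarter 3: opening $38,153.33; interest $457.83 → $38,611.16; payment $3,963.00; balance $34,648.16
Quarter 4: opening $34,648.16; interest $415.77 → $35,063.93; payment $3,963.00; balance $31,100.93
Quarter 5: opening $31,100.93; interest $373.21 → $31,474.14; payment $3,963.00; balance $27,511.14
Quarter 6: opening $27,511.14; interest $330.13 → $27,841.27; payment $3,963.00; balance $23,878.27
Quarter 7: opening $23,878.27; interest $286.53 → $24,164.80; payment $3,963.00; balance $20,201.80
Quarter 8: opening $20,201.80; interest $242.42 → $20,444.22; payment $3,963.00; balance $16,481.22
Quarter 9: opening $16,481.22; interest $197.77 → $16,678.99; payment $3,963.00; balance $12,715.99
Quarter 10: opening $12,715.99; interest $152.59 → $12,868.58; payment $3,963.00; balance $8,905.58
Quarter 11: opening $8,905.58; interest $106.86 → $9,012.44; payment $3,963.00; balance $5,049.44
Quarter 12: opening $5,049.44; interest $60.59 → $5,110.03; payment $3,963.00; balance $1,147.03
Quarter 13: opening $1,147.03; interest $13.76 → $1,160.79; payment $1,160.79; balance $0.00
Balance reaches $0.00 in quarter 13.

13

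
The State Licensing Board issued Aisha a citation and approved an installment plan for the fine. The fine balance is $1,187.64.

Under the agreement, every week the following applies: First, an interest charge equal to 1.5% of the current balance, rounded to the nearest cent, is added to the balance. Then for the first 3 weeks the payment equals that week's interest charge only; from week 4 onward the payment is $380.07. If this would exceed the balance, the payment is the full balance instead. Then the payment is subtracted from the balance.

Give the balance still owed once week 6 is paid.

$84.49

# | Opening | Interest | Payment | End bal
1 | $1,187.64 | $17.81 | $17.81 | $1,187.64
2 | $1,187.64 | $17.81 | $17.81 | $1,187.64
3 | $1,187.64 | $17.81 | $17.81 | $1,187.64
4 | $1,187.64 | $17.81 | $380.07 | $825.38
5 | $825.38 | $12.38 | $380.07 | $457.69
6 | $457.69 | $6.87 | $380.07 | $84.49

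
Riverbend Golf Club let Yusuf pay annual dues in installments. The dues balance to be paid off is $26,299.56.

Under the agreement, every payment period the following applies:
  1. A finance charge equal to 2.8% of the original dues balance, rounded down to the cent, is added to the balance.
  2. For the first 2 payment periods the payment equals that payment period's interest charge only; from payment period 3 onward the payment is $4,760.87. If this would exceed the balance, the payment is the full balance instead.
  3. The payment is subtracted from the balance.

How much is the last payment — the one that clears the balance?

Payment period 1: opening $26,299.56; interest $736.38 → $27,035.94; payment $736.38; balance $26,299.56
Payment period 2: opening $26,299.56; interest $736.38 → $27,035.94; payment $736.38; balance $26,299.56
Payment period 3: opening $26,299.56; interest $736.38 → $27,035.94; payment $4,760.87; balance $22,275.07
Payment period 4: opening $22,275.07; interest $736.38 → $23,011.45; payment $4,760.87; balance $18,250.58
Payment period 5: opening $18,250.58; interest $736.38 → $18,986.96; payment $4,760.87; balance $14,226.09
Payment period 6: opening $14,226.09; interest $736.38 → $14,962.47; payment $4,760.87; balance $10,201.60
Payment period 7: opening $10,201.60; interest $736.38 → $10,937.98; payment $4,760.87; balance $6,177.11
Payment period 8: opening $6,177.11; interest $736.38 → $6,913.49; payment $4,760.87; balance $2,152.62
Payment period 9: opening $2,152.62; interest $736.38 → $2,889.00; payment $2,889.00; balance $0.00

$2,889.00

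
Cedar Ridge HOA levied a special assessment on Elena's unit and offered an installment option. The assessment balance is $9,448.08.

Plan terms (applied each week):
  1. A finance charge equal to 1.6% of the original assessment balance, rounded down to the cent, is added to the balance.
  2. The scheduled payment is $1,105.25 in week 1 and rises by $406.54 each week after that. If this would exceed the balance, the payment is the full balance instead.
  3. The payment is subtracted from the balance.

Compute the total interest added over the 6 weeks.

Week 1: $9,448.08 +$151.16 interest = $9,599.24; pay $1,105.25 → $8,493.99
Week 2: $8,493.99 +$151.16 interest = $8,645.15; pay $1,511.79 → $7,133.36
Week 3: $7,133.36 +$151.16 interest = $7,284.52; pay $1,918.33 → $5,366.19
Week 4: $5,366.19 +$151.16 interest = $5,517.35; pay $2,324.87 → $3,192.48
Week 5: $3,192.48 +$151.16 interest = $3,343.64; pay $2,731.41 → $612.23
Week 6: $612.23 +$151.16 interest = $763.39; pay $763.39 → $0.00
Total interest: $151.16 + $151.16 + $151.16 + $151.16 + $151.16 + $151.16 = $906.96

$906.96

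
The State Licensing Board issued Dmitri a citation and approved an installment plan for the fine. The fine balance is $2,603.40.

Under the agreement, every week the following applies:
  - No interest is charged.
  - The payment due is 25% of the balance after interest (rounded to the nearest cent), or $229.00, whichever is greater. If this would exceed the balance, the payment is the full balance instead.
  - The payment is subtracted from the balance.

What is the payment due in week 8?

Week 1: opening $2,603.40; payment $650.85; balance $1,952.55
Week 2: opening $1,952.55; payment $488.14; balance $1,464.41
Week 3: opening $1,464.41; payment $366.10; balance $1,098.31
Week 4: opening $1,098.31; payment $274.58; balance $823.73
Week 5: opening $823.73; payment $229.00; balance $594.73
Week 6: opening $594.73; payment $229.00; balance $365.73
Week 7: opening $365.73; payment $229.00; balance $136.73
Week 8: opening $136.73; payment $136.73; balance $0.00

$136.73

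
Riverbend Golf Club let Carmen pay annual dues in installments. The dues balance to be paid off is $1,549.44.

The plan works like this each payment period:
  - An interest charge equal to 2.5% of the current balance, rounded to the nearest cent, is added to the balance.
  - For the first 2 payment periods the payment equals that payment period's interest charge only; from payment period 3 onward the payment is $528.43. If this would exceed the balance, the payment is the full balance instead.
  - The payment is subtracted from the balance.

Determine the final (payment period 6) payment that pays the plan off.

$44.41

# | Opening | Interest | Payment | End bal
1 | $1,549.44 | $38.74 | $38.74 | $1,549.44
2 | $1,549.44 | $38.74 | $38.74 | $1,549.44
3 | $1,549.44 | $38.74 | $528.43 | $1,059.75
4 | $1,059.75 | $26.49 | $528.43 | $557.81
5 | $557.81 | $13.95 | $528.43 | $43.33
6 | $43.33 | $1.08 | $44.41 | $0.00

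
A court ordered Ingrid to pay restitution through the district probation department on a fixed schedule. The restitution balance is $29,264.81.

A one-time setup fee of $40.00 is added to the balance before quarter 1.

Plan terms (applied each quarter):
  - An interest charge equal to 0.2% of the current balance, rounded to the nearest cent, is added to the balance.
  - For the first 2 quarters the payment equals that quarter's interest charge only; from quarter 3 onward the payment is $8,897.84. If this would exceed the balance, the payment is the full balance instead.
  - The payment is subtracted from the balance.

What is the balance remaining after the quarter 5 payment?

# | Opening | Interest | Payment | End bal
1 | $29,304.81 | $58.61 | $58.61 | $29,304.81
2 | $29,304.81 | $58.61 | $58.61 | $29,304.81
3 | $29,304.81 | $58.61 | $8,897.84 | $20,465.58
4 | $20,465.58 | $40.93 | $8,897.84 | $11,608.67
5 | $11,608.67 | $23.22 | $8,897.84 | $2,734.05

$2,734.05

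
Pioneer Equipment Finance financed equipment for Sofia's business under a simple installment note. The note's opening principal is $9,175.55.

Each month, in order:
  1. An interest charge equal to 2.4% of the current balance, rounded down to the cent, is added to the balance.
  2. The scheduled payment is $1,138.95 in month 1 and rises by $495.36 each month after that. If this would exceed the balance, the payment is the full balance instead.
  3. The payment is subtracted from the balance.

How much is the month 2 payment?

Month 1: opening $9,175.55; interest $220.21 → $9,395.76; payment $1,138.95; balance $8,256.81
Month 2: opening $8,256.81; interest $198.16 → $8,454.97; payment $1,634.31; balance $6,820.66

$1,634.31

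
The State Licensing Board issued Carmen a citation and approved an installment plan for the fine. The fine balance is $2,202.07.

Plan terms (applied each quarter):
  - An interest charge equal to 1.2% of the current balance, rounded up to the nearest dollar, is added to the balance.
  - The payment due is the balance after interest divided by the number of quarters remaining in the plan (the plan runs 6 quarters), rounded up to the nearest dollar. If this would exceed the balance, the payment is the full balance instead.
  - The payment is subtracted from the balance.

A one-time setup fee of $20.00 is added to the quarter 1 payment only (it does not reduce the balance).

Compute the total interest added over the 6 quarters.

Quarter 1: opening $2,202.07; interest $27.00 → $2,229.07; payment $372.00 (+ $20.00 fee); balance $1,857.07
Quarter 2: opening $1,857.07; interest $23.00 → $1,880.07; payment $377.00; balance $1,503.07
Quarter 3: opening $1,503.07; interest $19.00 → $1,522.07; payment $381.00; balance $1,141.07
Quarter 4: opening $1,141.07; interest $14.00 → $1,155.07; payment $386.00; balance $769.07
Quarter 5: opening $769.07; interest $10.00 → $779.07; payment $390.00; balance $389.07
Quarter 6: opening $389.07; interest $5.00 → $394.07; payment $394.07; balance $0.00
Total interest: $27.00 + $23.00 + $19.00 + $14.00 + $10.00 + $5.00 = $98.00

$98.00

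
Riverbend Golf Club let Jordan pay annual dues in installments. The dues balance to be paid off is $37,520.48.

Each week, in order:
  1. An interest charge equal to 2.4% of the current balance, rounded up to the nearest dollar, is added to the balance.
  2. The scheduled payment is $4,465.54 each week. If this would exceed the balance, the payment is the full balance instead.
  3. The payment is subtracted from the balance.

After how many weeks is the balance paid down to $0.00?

Week 1: opening $37,520.48; interest $901.00 → $38,421.48; payment $4,465.54; balance $33,955.94
Week 2: opening $33,955.94; interest $815.00 → $34,770.94; payment $4,465.54; balance $30,305.40
Week 3: opening $30,305.40; interest $728.00 → $31,033.40; payment $4,465.54; balance $26,567.86
Week 4: opening $26,567.86; interest $638.00 → $27,205.86; payment $4,465.54; balance $22,740.32
Week 5: opening $22,740.32; interest $546.00 → $23,286.32; payment $4,465.54; balance $18,820.78
Week 6: opening $18,820.78; interest $452.00 → $19,272.78; payment $4,465.54; balance $14,807.24
Week 7: opening $14,807.24; interest $356.00 → $15,163.24; payment $4,465.54; balance $10,697.70
Week 8: opening $10,697.70; interest $257.00 → $10,954.70; payment $4,465.54; balance $6,489.16
Week 9: opening $6,489.16; interest $156.00 → $6,645.16; payment $4,465.54; balance $2,179.62
Week 10: opening $2,179.62; interest $53.00 → $2,232.62; payment $2,232.62; balance $0.00
Balance reaches $0.00 in week 10.

10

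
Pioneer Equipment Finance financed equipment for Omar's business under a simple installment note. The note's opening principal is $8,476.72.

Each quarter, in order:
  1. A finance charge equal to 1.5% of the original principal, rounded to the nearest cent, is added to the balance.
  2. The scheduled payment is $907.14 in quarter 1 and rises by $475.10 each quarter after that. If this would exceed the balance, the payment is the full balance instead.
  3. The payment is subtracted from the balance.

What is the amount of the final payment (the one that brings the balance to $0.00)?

$2,633.31

Quarter 1: $8,476.72 +$127.15 interest = $8,603.87; pay $907.14 → $7,696.73
Quarter 2: $7,696.73 +$127.15 interest = $7,823.88; pay $1,382.24 → $6,441.64
Quarter 3: $6,441.64 +$127.15 interest = $6,568.79; pay $1,857.34 → $4,711.45
Quarter 4: $4,711.45 +$127.15 interest = $4,838.60; pay $2,332.44 → $2,506.16
Quarter 5: $2,506.16 +$127.15 interest = $2,633.31; pay $2,633.31 → $0.00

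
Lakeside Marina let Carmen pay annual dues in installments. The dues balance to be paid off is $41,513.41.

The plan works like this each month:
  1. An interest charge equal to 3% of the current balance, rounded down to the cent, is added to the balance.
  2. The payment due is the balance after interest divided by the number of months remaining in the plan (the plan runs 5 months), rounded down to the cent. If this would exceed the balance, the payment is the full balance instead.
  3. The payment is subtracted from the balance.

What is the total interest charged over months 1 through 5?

Month 1: $41,513.41 +$1,245.40 interest = $42,758.81; pay $8,551.76 → $34,207.05
Month 2: $34,207.05 +$1,026.21 interest = $35,233.26; pay $8,808.31 → $26,424.95
Month 3: $26,424.95 +$792.74 interest = $27,217.69; pay $9,072.56 → $18,145.13
Month 4: $18,145.13 +$544.35 interest = $18,689.48; pay $9,344.74 → $9,344.74
Month 5: $9,344.74 +$280.34 interest = $9,625.08; pay $9,625.08 → $0.00
Total interest: $1,245.40 + $1,026.21 + $792.74 + $544.35 + $280.34 = $3,889.04

$3,889.04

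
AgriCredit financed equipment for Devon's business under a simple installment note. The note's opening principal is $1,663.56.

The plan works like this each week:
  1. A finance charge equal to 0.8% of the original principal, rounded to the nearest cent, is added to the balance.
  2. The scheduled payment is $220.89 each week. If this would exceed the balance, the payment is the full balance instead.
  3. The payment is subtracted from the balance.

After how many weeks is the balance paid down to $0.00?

9

Week 1: $1,663.56 +$13.31 interest = $1,676.87; pay $220.89 → $1,455.98
Week 2: $1,455.98 +$13.31 interest = $1,469.29; pay $220.89 → $1,248.40
Week 3: $1,248.40 +$13.31 interest = $1,261.71; pay $220.89 → $1,040.82
Week 4: $1,040.82 +$13.31 interest = $1,054.13; pay $220.89 → $833.24
Week 5: $833.24 +$13.31 interest = $846.55; pay $220.89 → $625.66
Week 6: $625.66 +$13.31 interest = $638.97; pay $220.89 → $418.08
Week 7: $418.08 +$13.31 interest = $431.39; pay $220.89 → $210.50
Week 8: $210.50 +$13.31 interest = $223.81; pay $220.89 → $2.92
Week 9: $2.92 +$13.31 interest = $16.23; pay $16.23 → $0.00
Balance reaches $0.00 in week 9.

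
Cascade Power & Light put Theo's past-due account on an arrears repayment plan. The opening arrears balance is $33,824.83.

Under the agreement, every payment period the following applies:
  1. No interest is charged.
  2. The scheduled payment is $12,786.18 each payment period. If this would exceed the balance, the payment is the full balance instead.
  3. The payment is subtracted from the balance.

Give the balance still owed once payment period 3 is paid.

$0.00

Payment period 1: opening $33,824.83; payment $12,786.18; balance $21,038.65
Payment period 2: opening $21,038.65; payment $12,786.18; balance $8,252.47
Payment period 3: opening $8,252.47; payment $8,252.47; balance $0.00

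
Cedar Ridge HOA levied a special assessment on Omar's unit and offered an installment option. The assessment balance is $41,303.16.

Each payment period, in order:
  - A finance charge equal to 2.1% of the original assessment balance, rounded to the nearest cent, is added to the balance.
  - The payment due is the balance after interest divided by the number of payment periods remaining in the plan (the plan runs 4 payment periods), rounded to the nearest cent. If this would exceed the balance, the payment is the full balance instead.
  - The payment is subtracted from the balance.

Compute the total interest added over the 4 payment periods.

Payment period 1: $41,303.16 +$867.37 interest = $42,170.53; pay $10,542.63 → $31,627.90
Payment period 2: $31,627.90 +$867.37 interest = $32,495.27; pay $10,831.76 → $21,663.51
Payment period 3: $21,663.51 +$867.37 interest = $22,530.88; pay $11,265.44 → $11,265.44
Payment period 4: $11,265.44 +$867.37 interest = $12,132.81; pay $12,132.81 → $0.00
Total interest: $867.37 + $867.37 + $867.37 + $867.37 = $3,469.48

$3,469.48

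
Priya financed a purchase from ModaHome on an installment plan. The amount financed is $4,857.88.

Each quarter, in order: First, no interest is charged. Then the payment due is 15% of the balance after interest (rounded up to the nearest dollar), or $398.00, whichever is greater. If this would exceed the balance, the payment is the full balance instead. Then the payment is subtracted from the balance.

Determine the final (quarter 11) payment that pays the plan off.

Quarter 1: opening $4,857.88; payment $729.00; balance $4,128.88
Quarter 2: opening $4,128.88; payment $620.00; balance $3,508.88
Quarter 3: opening $3,508.88; payment $527.00; balance $2,981.88
Quarter 4: opening $2,981.88; payment $448.00; balance $2,533.88
Quarter 5: opening $2,533.88; payment $398.00; balance $2,135.88
Quarter 6: opening $2,135.88; payment $398.00; balance $1,737.88
Quarter 7: opening $1,737.88; payment $398.00; balance $1,339.88
Quarter 8: opening $1,339.88; payment $398.00; balance $941.88
Quarter 9: opening $941.88; payment $398.00; balance $543.88
Quarter 10: opening $543.88; payment $398.00; balance $145.88
Quarter 11: opening $145.88; payment $145.88; balance $0.00

$145.88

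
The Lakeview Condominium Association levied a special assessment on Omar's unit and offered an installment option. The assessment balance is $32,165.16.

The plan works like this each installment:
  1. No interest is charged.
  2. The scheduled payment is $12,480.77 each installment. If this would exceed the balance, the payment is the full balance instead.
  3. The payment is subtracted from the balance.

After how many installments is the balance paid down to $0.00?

3

Installment 1: opening $32,165.16; payment $12,480.77; balance $19,684.39
Installment 2: opening $19,684.39; payment $12,480.77; balance $7,203.62
Installment 3: opening $7,203.62; payment $7,203.62; balance $0.00
Balance reaches $0.00 in installment 3.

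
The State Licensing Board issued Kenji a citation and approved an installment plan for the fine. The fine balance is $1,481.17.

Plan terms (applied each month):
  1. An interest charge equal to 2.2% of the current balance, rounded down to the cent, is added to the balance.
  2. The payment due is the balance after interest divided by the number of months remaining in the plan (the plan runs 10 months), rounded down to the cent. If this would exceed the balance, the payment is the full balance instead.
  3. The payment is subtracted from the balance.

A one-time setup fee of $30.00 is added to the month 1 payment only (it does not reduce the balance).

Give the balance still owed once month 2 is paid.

Month 1: opening $1,481.17; interest $32.58 → $1,513.75; payment $151.37 (+ $30.00 fee); balance $1,362.38
Month 2: opening $1,362.38; interest $29.97 → $1,392.35; payment $154.70; balance $1,237.65

$1,237.65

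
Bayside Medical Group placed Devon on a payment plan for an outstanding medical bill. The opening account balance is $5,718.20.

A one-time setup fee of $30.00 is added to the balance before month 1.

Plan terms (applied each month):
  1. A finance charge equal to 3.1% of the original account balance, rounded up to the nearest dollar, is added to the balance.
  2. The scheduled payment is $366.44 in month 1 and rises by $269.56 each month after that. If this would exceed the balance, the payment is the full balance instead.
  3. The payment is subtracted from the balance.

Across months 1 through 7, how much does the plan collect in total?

$6,994.20

Month 1: opening $5,748.20; interest $178.00 → $5,926.20; payment $366.44; balance $5,559.76
Month 2: opening $5,559.76; interest $178.00 → $5,737.76; payment $636.00; balance $5,101.76
Month 3: opening $5,101.76; interest $178.00 → $5,279.76; payment $905.56; balance $4,374.20
Month 4: opening $4,374.20; interest $178.00 → $4,552.20; payment $1,175.12; balance $3,377.08
Month 5: opening $3,377.08; interest $178.00 → $3,555.08; payment $1,444.68; balance $2,110.40
Month 6: opening $2,110.40; interest $178.00 → $2,288.40; payment $1,714.24; balance $574.16
Month 7: opening $574.16; interest $178.00 → $752.16; payment $752.16; balance $0.00
Total paid: $6,994.20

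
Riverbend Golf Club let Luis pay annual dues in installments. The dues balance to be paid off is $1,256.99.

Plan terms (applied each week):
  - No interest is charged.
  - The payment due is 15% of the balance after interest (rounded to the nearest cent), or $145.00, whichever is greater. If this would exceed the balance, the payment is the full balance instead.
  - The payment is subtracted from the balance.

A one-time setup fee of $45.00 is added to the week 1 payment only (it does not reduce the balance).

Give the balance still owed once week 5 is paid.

# | Opening | Payment | Fee | End bal
1 | $1,256.99 | $188.55 | $45.00 | $1,068.44
2 | $1,068.44 | $160.27 | — | $908.17
3 | $908.17 | $145.00 | — | $763.17
4 | $763.17 | $145.00 | — | $618.17
5 | $618.17 | $145.00 | — | $473.17

$473.17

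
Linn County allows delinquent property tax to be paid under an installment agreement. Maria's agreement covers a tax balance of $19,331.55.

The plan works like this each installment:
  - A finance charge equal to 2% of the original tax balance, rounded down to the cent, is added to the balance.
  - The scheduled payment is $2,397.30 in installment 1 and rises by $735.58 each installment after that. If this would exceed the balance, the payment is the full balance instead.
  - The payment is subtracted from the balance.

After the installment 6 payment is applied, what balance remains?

$0.00

# | Opening | Interest | Payment | End bal
1 | $19,331.55 | $386.63 | $2,397.30 | $17,320.88
2 | $17,320.88 | $386.63 | $3,132.88 | $14,574.63
3 | $14,574.63 | $386.63 | $3,868.46 | $11,092.80
4 | $11,092.80 | $386.63 | $4,604.04 | $6,875.39
5 | $6,875.39 | $386.63 | $5,339.62 | $1,922.40
6 | $1,922.40 | $386.63 | $2,309.03 | $0.00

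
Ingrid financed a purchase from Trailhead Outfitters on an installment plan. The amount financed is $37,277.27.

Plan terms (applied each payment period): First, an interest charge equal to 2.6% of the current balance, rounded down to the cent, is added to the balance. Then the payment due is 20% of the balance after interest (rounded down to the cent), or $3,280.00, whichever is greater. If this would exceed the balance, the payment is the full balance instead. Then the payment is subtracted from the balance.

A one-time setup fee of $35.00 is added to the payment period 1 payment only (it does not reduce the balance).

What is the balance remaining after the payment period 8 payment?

Payment period 1: opening $37,277.27; interest $969.20 → $38,246.47; payment $7,649.29 (+ $35.00 fee); balance $30,597.18
Payment period 2: opening $30,597.18; interest $795.52 → $31,392.70; payment $6,278.54; balance $25,114.16
Payment period 3: opening $25,114.16; interest $652.96 → $25,767.12; payment $5,153.42; balance $20,613.70
Payment period 4: opening $20,613.70; interest $535.95 → $21,149.65; payment $4,229.93; balance $16,919.72
Payment period 5: opening $16,919.72; interest $439.91 → $17,359.63; payment $3,471.92; balance $13,887.71
Payment period 6: opening $13,887.71; interest $361.08 → $14,248.79; payment $3,280.00; balance $10,968.79
Payment period 7: opening $10,968.79; interest $285.18 → $11,253.97; payment $3,280.00; balance $7,973.97
Payment period 8: opening $7,973.97; interest $207.32 → $8,181.29; payment $3,280.00; balance $4,901.29

$4,901.29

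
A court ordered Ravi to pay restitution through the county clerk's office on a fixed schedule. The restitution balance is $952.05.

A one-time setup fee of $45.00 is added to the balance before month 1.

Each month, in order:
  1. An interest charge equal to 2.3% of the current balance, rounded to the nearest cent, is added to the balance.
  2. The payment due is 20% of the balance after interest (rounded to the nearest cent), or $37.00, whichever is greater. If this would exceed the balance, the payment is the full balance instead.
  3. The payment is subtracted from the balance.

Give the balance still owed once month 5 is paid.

Month 1: opening $997.05; interest $22.93 → $1,019.98; payment $204.00; balance $815.98
Month 2: opening $815.98; interest $18.77 → $834.75; payment $166.95; balance $667.80
Month 3: opening $667.80; interest $15.36 → $683.16; payment $136.63; balance $546.53
Month 4: opening $546.53; interest $12.57 → $559.10; payment $111.82; balance $447.28
Month 5: opening $447.28; interest $10.29 → $457.57; payment $91.51; balance $366.06

$366.06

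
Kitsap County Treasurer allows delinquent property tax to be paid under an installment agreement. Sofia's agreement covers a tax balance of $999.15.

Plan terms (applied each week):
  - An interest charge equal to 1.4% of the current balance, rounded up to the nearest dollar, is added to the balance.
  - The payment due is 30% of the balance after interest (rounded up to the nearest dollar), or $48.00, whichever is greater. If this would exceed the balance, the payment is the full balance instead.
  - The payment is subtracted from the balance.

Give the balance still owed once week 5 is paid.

Week 1: opening $999.15; interest $14.00 → $1,013.15; payment $304.00; balance $709.15
Week 2: opening $709.15; interest $10.00 → $719.15; payment $216.00; balance $503.15
Week 3: opening $503.15; interest $8.00 → $511.15; payment $154.00; balance $357.15
Week 4: opening $357.15; interest $6.00 → $363.15; payment $109.00; balance $254.15
Week 5: opening $254.15; interest $4.00 → $258.15; payment $78.00; balance $180.15

$180.15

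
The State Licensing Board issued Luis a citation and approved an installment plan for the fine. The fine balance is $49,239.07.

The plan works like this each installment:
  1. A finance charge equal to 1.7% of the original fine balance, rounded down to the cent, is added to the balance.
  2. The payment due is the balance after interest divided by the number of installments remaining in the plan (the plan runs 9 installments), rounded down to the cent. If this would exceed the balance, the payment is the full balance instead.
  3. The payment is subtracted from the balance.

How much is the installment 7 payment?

$6,583.44

Installment 1: $49,239.07 +$837.06 interest = $50,076.13; pay $5,564.01 → $44,512.12
Installment 2: $44,512.12 +$837.06 interest = $45,349.18; pay $5,668.64 → $39,680.54
Installment 3: $39,680.54 +$837.06 interest = $40,517.60; pay $5,788.22 → $34,729.38
Installment 4: $34,729.38 +$837.06 interest = $35,566.44; pay $5,927.74 → $29,638.70
Installment 5: $29,638.70 +$837.06 interest = $30,475.76; pay $6,095.15 → $24,380.61
Installment 6: $24,380.61 +$837.06 interest = $25,217.67; pay $6,304.41 → $18,913.26
Installment 7: $18,913.26 +$837.06 interest = $19,750.32; pay $6,583.44 → $13,166.88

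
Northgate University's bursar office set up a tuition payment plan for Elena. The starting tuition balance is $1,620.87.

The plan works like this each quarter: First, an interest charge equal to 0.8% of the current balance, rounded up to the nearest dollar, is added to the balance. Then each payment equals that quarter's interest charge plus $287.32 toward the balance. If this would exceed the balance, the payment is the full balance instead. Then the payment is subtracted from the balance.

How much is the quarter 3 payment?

Quarter 1: opening $1,620.87; interest $13.00 → $1,633.87; payment $300.32; balance $1,333.55
Quarter 2: opening $1,333.55; interest $11.00 → $1,344.55; payment $298.32; balance $1,046.23
Quarter 3: opening $1,046.23; interest $9.00 → $1,055.23; payment $296.32; balance $758.91

$296.32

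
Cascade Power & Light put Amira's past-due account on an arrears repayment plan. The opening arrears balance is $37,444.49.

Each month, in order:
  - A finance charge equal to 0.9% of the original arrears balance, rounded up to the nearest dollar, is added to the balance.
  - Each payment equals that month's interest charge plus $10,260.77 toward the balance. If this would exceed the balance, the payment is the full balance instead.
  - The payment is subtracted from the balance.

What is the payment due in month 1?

$10,598.77

Month 1: $37,444.49 +$338.00 interest = $37,782.49; pay $10,598.77 → $27,183.72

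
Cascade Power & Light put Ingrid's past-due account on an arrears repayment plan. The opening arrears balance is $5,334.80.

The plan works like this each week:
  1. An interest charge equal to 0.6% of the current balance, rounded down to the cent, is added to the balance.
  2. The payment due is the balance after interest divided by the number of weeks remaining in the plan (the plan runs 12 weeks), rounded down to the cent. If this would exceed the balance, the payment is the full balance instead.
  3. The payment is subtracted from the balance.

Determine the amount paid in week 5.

Week 1: opening $5,334.80; interest $32.00 → $5,366.80; payment $447.23; balance $4,919.57
Week 2: opening $4,919.57; interest $29.51 → $4,949.08; payment $449.91; balance $4,499.17
Week 3: opening $4,499.17; interest $26.99 → $4,526.16; payment $452.61; balance $4,073.55
Week 4: opening $4,073.55; interest $24.44 → $4,097.99; payment $455.33; balance $3,642.66
Week 5: opening $3,642.66; interest $21.85 → $3,664.51; payment $458.06; balance $3,206.45

$458.06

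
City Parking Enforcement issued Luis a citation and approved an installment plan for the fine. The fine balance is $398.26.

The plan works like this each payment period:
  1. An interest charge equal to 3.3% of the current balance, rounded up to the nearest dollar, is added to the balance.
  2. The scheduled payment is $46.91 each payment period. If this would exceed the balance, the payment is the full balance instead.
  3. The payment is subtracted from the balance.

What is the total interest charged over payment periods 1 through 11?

Payment period 1: opening $398.26; interest $14.00 → $412.26; payment $46.91; balance $365.35
Payment period 2: opening $365.35; interest $13.00 → $378.35; payment $46.91; balance $331.44
Payment period 3: opening $331.44; interest $11.00 → $342.44; payment $46.91; balance $295.53
Payment period 4: opening $295.53; interest $10.00 → $305.53; payment $46.91; balance $258.62
Payment period 5: opening $258.62; interest $9.00 → $267.62; payment $46.91; balance $220.71
Payment period 6: opening $220.71; interest $8.00 → $228.71; payment $46.91; balance $181.80
Payment period 7: opening $181.80; interest $6.00 → $187.80; payment $46.91; balance $140.89
Payment period 8: opening $140.89; interest $5.00 → $145.89; payment $46.91; balance $98.98
Payment period 9: opening $98.98; interest $4.00 → $102.98; payment $46.91; balance $56.07
Payment period 10: opening $56.07; interest $2.00 → $58.07; payment $46.91; balance $11.16
Payment period 11: opening $11.16; interest $1.00 → $12.16; payment $12.16; balance $0.00
Total interest: $14.00 + $13.00 + $11.00 + $10.00 + $9.00 + $8.00 + $6.00 + $5.00 + $4.00 + $2.00 + $1.00 = $83.00

$83.00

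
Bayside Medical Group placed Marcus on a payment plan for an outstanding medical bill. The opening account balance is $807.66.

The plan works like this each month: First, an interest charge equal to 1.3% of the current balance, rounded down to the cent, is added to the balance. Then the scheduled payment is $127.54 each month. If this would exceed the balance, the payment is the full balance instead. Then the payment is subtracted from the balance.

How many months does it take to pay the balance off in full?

7

Month 1: $807.66 +$10.49 interest = $818.15; pay $127.54 → $690.61
Month 2: $690.61 +$8.97 interest = $699.58; pay $127.54 → $572.04
Month 3: $572.04 +$7.43 interest = $579.47; pay $127.54 → $451.93
Month 4: $451.93 +$5.87 interest = $457.80; pay $127.54 → $330.26
Month 5: $330.26 +$4.29 interest = $334.55; pay $127.54 → $207.01
Month 6: $207.01 +$2.69 interest = $209.70; pay $127.54 → $82.16
Month 7: $82.16 +$1.06 interest = $83.22; pay $83.22 → $0.00
Balance reaches $0.00 in month 7.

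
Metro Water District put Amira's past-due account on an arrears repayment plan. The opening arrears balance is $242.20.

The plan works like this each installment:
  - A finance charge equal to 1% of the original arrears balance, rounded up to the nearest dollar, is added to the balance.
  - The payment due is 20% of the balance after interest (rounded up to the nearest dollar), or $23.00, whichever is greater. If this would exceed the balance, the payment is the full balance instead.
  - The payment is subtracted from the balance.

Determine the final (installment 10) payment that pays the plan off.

$7.20

Installment 1: opening $242.20; interest $3.00 → $245.20; payment $50.00; balance $195.20
Installment 2: opening $195.20; interest $3.00 → $198.20; payment $40.00; balance $158.20
Installment 3: opening $158.20; interest $3.00 → $161.20; payment $33.00; balance $128.20
Installment 4: opening $128.20; interest $3.00 → $131.20; payment $27.00; balance $104.20
Installment 5: opening $104.20; interest $3.00 → $107.20; payment $23.00; balance $84.20
Installment 6: opening $84.20; interest $3.00 → $87.20; payment $23.00; balance $64.20
Installment 7: opening $64.20; interest $3.00 → $67.20; payment $23.00; balance $44.20
Installment 8: opening $44.20; interest $3.00 → $47.20; payment $23.00; balance $24.20
Installment 9: opening $24.20; interest $3.00 → $27.20; payment $23.00; balance $4.20
Installment 10: opening $4.20; interest $3.00 → $7.20; payment $7.20; balance $0.00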